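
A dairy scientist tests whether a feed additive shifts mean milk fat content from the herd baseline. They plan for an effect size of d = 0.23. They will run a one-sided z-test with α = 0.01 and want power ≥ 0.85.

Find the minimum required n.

Set Φ(δ − 2.326) = 0.85; then δ − 2.326 = Φ⁻¹(0.85) = 1.036, giving δ = 3.363.
δ = d·√n ⇒ n = (δ/d)² = (3.363 / 0.23)² = 213.77.
Round up to the next whole unit.

n = 214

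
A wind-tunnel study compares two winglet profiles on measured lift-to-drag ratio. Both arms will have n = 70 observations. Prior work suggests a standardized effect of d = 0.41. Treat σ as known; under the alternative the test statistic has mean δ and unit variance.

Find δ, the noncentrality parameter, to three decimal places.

δ ≈ 2.426

The noncentrality parameter scales effect size by the design's sample-size factor: δ = d·√(n/2) = 0.41 × √(70/2) = 2.4256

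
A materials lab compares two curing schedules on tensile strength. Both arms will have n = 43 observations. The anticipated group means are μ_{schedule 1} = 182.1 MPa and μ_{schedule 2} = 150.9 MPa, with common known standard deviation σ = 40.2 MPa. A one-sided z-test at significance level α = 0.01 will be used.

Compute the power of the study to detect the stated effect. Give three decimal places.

Power ≈ 0.898

Standardized effect: d = |μ_{schedule 1} − μ_{schedule 2}| / σ = |182.1 − 150.9| / 40.2 = 0.7761
Noncentrality parameter: δ = d·√(n/2) = 0.7761 × √(43/2) = 3.5987
Critical value for a one-sided test at α = 0.01: z_α = 2.326.
Power = Φ(δ − 2.326) = Φ(1.272) = 0.8984.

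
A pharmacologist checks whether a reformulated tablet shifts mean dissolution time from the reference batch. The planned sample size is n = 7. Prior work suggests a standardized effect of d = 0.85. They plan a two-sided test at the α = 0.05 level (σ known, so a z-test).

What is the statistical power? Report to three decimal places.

Power ≈ 0.614

Noncentrality parameter: δ = d·√n = 0.85 × √7 = 2.2489
Critical value for a two-sided test at α = 0.05: z_{α/2} = 1.960.
Power = Φ(δ − 1.960) + Φ(−δ − 1.960) = Φ(0.289) + Φ(-4.209) = 0.6137 + 0.0000 = 0.6137.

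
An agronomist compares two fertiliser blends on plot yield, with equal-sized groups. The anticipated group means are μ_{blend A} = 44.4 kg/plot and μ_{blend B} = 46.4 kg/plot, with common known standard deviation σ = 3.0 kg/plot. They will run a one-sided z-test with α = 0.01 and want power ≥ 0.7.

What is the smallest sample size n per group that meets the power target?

Standardized effect: d = |μ_{blend A} − μ_{blend B}| / σ = |44.4 − 46.4| / 3.0 = 0.6667
Set Φ(δ − 2.326) = 0.7; then δ − 2.326 = Φ⁻¹(0.7) = 0.524, giving δ = 2.851.
δ = d·√(n/2) ⇒ n = 2(δ/d)² = 2 × (2.851 / 0.6667)² = 36.57.
Round up to the next whole unit.

n = 37 per group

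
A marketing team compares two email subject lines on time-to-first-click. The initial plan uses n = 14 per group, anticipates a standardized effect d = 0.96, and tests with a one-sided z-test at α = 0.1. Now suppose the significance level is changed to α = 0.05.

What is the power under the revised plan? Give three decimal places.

δ = d·√(n/2) = 0.96 × √(14/2) = 2.5399 (unchanged). New critical value: z_{0.05} = 1.645.
Revised power = P(Z > 1.645 − δ) = Φ(0.895) = 0.8146.

Power ≈ 0.815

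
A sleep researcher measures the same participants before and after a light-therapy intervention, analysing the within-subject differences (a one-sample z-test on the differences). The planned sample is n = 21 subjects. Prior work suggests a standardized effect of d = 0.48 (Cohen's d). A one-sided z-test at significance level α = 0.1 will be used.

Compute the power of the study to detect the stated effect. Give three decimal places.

Power ≈ 0.821

Noncentrality parameter: δ = d·√n = 0.48 × √21 = 2.1996
One-sided α = 0.1 → critical value z_{0.1} = 1.282.
Power = Φ(δ − 1.282) = Φ(0.918) = 0.8207.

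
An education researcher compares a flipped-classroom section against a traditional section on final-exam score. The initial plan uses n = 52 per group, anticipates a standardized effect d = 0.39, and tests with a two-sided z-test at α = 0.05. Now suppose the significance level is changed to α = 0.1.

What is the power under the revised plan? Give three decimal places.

Power ≈ 0.635

δ = d·√(n/2) = 0.39 × √(52/2) = 1.9886 (unchanged). New critical value: z_{0.05} = 1.645.
Revised power = Φ(δ − 1.645) + Φ(−δ − 1.645) = Φ(0.344) + Φ(-3.633) = 0.6345 + 0.0001 = 0.6346.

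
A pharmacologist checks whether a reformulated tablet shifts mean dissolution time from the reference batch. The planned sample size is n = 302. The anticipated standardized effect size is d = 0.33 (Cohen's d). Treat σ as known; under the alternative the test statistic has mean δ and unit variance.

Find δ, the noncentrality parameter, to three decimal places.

δ = d·√n = 0.33 × √302 = 5.7348

δ ≈ 5.735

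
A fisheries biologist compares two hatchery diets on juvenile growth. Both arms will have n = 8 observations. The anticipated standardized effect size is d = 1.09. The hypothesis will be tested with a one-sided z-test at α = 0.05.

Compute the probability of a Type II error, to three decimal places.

β ≈ 0.296

Noncentrality parameter: δ = d·√(n/2) = 1.09 × √(8/2) = 2.1800
One-sided α = 0.05 → critical value z_{0.05} = 1.645.
Power = P(Z > 1.645 − δ) = Φ(0.535) = 0.7037.
Type II error: β = 1 − power = 1 − 0.7037 = 0.2963.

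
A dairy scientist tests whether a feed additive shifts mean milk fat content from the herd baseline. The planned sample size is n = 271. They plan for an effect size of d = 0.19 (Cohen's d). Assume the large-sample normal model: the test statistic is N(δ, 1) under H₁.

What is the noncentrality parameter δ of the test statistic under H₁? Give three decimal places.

δ ≈ 3.128

δ = d·√n = 0.19 × √271 = 3.1278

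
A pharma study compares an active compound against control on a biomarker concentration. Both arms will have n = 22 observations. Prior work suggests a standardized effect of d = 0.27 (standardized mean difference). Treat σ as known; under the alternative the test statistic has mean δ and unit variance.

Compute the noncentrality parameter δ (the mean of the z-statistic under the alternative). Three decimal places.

δ ≈ 0.895

δ = d·√(n/2) = 0.27 × √(22/2) = 0.8955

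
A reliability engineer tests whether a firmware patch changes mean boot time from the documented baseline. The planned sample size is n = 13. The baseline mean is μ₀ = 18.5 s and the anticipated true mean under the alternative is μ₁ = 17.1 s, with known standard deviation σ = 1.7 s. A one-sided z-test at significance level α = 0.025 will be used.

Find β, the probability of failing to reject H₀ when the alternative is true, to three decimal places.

Standardized effect: d = |μ₁ − μ₀| / σ = |17.1 − 18.5| / 1.7 = 0.8235
Noncentrality parameter: δ = d·√n = 0.8235 × √13 = 2.9693
One-sided α = 0.025 → critical value z_{0.025} = 1.960.
Power = Φ(δ − 1.960) = Φ(1.009) = 0.8436.
Type II error: β = 1 − power = 1 − 0.8436 = 0.1564.

β ≈ 0.156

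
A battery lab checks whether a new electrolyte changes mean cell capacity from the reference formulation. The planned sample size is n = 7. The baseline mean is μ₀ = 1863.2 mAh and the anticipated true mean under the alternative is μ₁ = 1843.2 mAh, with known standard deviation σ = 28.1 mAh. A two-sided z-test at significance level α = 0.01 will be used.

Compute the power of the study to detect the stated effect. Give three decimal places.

Power ≈ 0.244

Standardized effect: d = |μ₁ − μ₀| / σ = |1843.2 − 1863.2| / 28.1 = 0.7117
Noncentrality parameter: δ = d·√n = 0.7117 × √7 = 1.8831
Two-sided α = 0.01 → critical value z_{0.005} = 2.576.
Power = Φ(δ − 2.576) + Φ(−δ − 2.576) = Φ(-0.693) + Φ(-4.459) = 0.2442 + 0.0000 = 0.2442.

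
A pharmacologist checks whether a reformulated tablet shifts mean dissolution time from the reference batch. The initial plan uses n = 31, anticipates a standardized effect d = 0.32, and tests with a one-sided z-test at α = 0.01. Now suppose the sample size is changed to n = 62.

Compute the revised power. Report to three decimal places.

Power ≈ 0.577

With n = 62: δ = d·√n = 0.32 × √62 = 2.5197. Critical value z_{0.01} = 2.326.
Revised power = P(Z > 2.326 − δ) = Φ(0.193) = 0.5767.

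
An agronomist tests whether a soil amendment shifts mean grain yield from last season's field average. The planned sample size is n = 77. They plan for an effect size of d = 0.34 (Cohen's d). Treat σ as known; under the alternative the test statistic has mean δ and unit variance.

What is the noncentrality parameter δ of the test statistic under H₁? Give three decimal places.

δ ≈ 2.983

The noncentrality parameter scales effect size by the design's sample-size factor: δ = d·√n = 0.34 × √77 = 2.9835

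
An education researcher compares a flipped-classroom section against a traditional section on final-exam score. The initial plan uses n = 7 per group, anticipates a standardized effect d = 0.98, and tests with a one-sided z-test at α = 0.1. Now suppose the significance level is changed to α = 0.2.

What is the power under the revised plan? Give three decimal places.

δ = d·√(n/2) = 0.98 × √(7/2) = 1.8334 (unchanged). New critical value: z_{0.2} = 0.842.
Revised power = Φ(δ − 0.842) = Φ(0.992) = 0.8394.

Power ≈ 0.839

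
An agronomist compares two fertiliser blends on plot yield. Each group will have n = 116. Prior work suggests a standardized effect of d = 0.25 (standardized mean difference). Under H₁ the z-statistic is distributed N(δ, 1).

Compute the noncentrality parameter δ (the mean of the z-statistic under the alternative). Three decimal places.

The noncentrality parameter scales effect size by the design's sample-size factor: δ = d·√(n/2) = 0.25 × √(116/2) = 1.9039

δ ≈ 1.904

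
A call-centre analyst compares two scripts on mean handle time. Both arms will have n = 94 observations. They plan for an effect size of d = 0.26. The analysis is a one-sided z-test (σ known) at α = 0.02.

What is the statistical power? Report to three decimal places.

Noncentrality parameter: λ = d·√(n/2) = 0.26 × √(94/2) = 1.7825
One-sided α = 0.02 → critical value z_{0.02} = 2.054.
Power = Φ(λ − 2.054) = Φ(-0.271) = 0.3931.

Power ≈ 0.393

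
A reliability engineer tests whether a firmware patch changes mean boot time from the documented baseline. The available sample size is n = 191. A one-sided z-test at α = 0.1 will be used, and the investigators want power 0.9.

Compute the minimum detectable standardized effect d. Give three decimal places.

d ≈ 0.185

Required noncentrality: δ = z_{0.1} + z_{0.10} = 1.282 + 1.282 = 2.563.
δ = d·√n ⇒ d = δ/√n = 2.563/√191 = 0.1855.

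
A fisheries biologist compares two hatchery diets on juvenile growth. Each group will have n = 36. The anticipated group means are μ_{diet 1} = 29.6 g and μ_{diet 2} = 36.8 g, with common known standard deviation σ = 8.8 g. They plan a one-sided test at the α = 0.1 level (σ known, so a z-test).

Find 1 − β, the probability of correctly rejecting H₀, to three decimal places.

Standardized effect: d = |μ_{diet 1} − μ_{diet 2}| / σ = |29.6 − 36.8| / 8.8 = 0.8182
Noncentrality parameter: λ = d·√(n/2) = 0.8182 × √(36/2) = 3.4713
One-sided α = 0.1 → critical value z_{0.1} = 1.282.
Power = P(Z > 1.282 − λ) = Φ(2.190) = 0.9857.

Power ≈ 0.986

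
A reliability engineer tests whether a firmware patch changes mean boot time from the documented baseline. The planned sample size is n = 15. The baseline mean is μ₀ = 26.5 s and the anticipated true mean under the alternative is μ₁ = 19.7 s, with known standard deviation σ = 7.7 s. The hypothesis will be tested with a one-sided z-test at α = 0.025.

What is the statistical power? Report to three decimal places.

Power ≈ 0.928

Standardized effect: d = |μ₁ − μ₀| / σ = |19.7 − 26.5| / 7.7 = 0.8831
Noncentrality parameter: δ = d·√n = 0.8831 × √15 = 3.4203
One-sided α = 0.025 → critical value z_{0.025} = 1.960.
Power = P(Z > 1.960 − δ) = Φ(1.460) = 0.9279.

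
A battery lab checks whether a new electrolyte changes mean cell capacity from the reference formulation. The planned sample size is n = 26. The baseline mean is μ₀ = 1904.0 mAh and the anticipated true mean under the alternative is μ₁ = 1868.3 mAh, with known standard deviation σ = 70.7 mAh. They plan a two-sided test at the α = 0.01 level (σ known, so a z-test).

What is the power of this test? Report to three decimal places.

Power ≈ 0.500

Standardized effect: d = |μ₁ − μ₀| / σ = |1868.3 − 1904.0| / 70.7 = 0.5050
Noncentrality parameter: δ = d·√n = 0.5050 × √26 = 2.5748
Critical value for a two-sided test at α = 0.01: z_{α/2} = 2.576.
Power = Φ(δ − 2.576) + Φ(−δ − 2.576) = Φ(-0.001) + Φ(-5.151) = 0.4996 + 0.0000 = 0.4996.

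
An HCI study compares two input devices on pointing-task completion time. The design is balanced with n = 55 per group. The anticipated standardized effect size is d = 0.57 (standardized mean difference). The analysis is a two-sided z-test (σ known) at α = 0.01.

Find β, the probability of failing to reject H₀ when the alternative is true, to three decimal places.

Noncentrality parameter: δ = d·√(n/2) = 0.57 × √(55/2) = 2.9891
Two-sided α = 0.01 → critical value z_{0.005} = 2.576.
Power = Φ(δ − 2.576) + Φ(−δ − 2.576) = Φ(0.413) + Φ(-5.565) = 0.6603 + 0.0000 = 0.6603.
Type II error: β = 1 − power = 1 − 0.6603 = 0.3397.

β ≈ 0.340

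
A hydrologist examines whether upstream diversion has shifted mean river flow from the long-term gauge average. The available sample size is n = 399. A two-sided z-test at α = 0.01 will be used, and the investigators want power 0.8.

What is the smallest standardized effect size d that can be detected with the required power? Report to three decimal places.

d ≈ 0.171

Required noncentrality: δ = z_{0.005} + z_{0.20} = 2.576 + 0.842 = 3.417.
(The second rejection-region term Φ(−δ − z_{α/2}) is negligible and dropped.)
δ = d·√n ⇒ d = δ/√n = 3.417/√399 = 0.1711.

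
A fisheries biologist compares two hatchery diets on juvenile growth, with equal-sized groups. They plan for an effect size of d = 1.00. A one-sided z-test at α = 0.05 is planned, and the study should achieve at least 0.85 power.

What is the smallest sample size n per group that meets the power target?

Set Φ(δ − 1.645) = 0.85; then δ − 1.645 = Φ⁻¹(0.85) = 1.036, giving δ = 2.681.
δ = d·√(n/2) ⇒ n = 2(δ/d)² = 2 × (2.681 / 1.00)² = 14.38.
Rounding up, n = 15 per group.

n = 15 per group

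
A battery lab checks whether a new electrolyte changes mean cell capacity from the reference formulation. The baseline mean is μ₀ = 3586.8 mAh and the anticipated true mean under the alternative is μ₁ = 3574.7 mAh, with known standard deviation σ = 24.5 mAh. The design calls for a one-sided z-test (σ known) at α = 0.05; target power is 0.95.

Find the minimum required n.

n = 45

Standardized effect: d = |μ₁ − μ₀| / σ = |3574.7 − 3586.8| / 24.5 = 0.4939
Set Φ(δ − 1.645) = 0.95; then δ − 1.645 = Φ⁻¹(0.95) = 1.645, giving δ = 3.290.
δ = d·√n ⇒ n = (δ/d)² = (3.290 / 0.4939)² = 44.37.
Rounding up, n = 45.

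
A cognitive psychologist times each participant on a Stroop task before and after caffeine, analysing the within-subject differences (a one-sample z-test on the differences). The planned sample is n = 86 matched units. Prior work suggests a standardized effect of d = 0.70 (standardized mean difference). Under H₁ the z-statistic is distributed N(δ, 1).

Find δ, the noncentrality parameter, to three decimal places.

δ ≈ 6.492

δ = d·√n = 0.70 × √86 = 6.4915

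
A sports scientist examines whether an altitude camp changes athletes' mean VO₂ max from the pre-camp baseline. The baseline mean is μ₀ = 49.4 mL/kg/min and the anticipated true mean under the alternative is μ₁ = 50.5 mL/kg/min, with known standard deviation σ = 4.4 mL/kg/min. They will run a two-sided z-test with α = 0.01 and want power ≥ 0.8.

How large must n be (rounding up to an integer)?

n = 187

Standardized effect: d = |μ₁ − μ₀| / σ = |50.5 − 49.4| / 4.4 = 0.2500
For power 0.8 need Φ(δ − z_{0.005}) = 0.8, so δ = z_{0.005} + z_{0.20} = 2.576 + 0.842 = 3.417.
(The Φ(−δ − z_{α/2}) term is vanishingly small for δ > 0 and is dropped in the standard sample-size formula.)
δ = d·√n ⇒ n = (δ/d)² = (3.417 / 0.2500)² = 186.86.
Round up to the next whole unit.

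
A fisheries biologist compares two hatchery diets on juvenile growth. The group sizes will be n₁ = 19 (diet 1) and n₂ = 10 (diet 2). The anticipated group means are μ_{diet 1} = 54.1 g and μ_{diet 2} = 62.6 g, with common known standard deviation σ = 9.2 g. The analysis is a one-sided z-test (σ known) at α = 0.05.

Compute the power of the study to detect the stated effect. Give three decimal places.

Power ≈ 0.764

Standardized effect: d = |μ_{diet 1} − μ_{diet 2}| / σ = |54.1 − 62.6| / 9.2 = 0.9239
Noncentrality parameter: δ = d / √(1/n₁ + 1/n₂) = 0.9239 / √(1/19 + 1/10) = 2.3649
Critical value for a one-sided test at α = 0.05: z_α = 1.645.
Power = Φ(δ − 1.645) = Φ(0.720) = 0.7642.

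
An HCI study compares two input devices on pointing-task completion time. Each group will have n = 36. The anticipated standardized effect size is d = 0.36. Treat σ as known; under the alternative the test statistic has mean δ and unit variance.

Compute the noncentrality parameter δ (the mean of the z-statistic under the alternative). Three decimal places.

δ ≈ 1.527

The noncentrality parameter scales effect size by the design's sample-size factor: δ = d·√(n/2) = 0.36 × √(36/2) = 1.5274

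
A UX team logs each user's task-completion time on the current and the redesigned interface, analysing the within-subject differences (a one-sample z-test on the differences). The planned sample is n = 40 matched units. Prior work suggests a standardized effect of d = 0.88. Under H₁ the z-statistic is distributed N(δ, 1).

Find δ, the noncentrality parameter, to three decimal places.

δ ≈ 5.566

δ = d·√n = 0.88 × √40 = 5.5656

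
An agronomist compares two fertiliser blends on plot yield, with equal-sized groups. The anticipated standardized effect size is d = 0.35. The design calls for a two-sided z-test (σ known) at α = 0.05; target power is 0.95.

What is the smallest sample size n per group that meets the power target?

n = 213 per group

Set Φ(δ − 1.960) = 0.95; then δ − 1.960 = Φ⁻¹(0.95) = 1.645, giving δ = 3.605.
(The Φ(−δ − z_{α/2}) term is vanishingly small for δ > 0 and is dropped in the standard sample-size formula.)
δ = d·√(n/2) ⇒ n = 2(δ/d)² = 2 × (3.605 / 0.35)² = 212.16.
Rounding up, n = 213 per group.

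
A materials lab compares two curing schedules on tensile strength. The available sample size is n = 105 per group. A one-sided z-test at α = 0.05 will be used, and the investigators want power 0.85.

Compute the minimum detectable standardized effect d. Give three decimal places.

d ≈ 0.370

Need Φ(δ − 1.645) = 0.85, so δ = 1.645 + 1.036 = 2.681.
δ = d·√(n/2) ⇒ d = δ/√(n/2) = 2.681/√(105/2) = 0.3701.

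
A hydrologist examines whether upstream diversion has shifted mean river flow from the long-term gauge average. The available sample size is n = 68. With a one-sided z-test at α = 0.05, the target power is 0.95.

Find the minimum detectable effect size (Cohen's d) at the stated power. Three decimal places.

Need Φ(δ − 1.645) = 0.95, so δ = 1.645 + 1.645 = 3.290.
δ = d·√n ⇒ d = δ/√n = 3.290/√68 = 0.3989.

d ≈ 0.399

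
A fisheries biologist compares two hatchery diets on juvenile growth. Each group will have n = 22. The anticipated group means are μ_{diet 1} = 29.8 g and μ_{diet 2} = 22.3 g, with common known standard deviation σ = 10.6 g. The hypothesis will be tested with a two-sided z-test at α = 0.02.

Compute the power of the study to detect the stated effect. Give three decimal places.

Standardized effect: d = |μ_{diet 1} − μ_{diet 2}| / σ = |29.8 − 22.3| / 10.6 = 0.7075
Noncentrality parameter: δ = d·√(n/2) = 0.7075 × √(22/2) = 2.3467
Two-sided α = 0.02 → critical value z_{0.01} = 2.326.
Power = Φ(δ − 2.326) + Φ(−δ − 2.326) = Φ(0.020) + Φ(-4.673) = 0.5081 + 0.0000 = 0.5081.

Power ≈ 0.508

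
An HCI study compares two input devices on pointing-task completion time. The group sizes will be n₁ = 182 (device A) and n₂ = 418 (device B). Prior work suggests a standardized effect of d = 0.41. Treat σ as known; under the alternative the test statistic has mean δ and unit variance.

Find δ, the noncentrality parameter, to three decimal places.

The noncentrality parameter scales effect size by the design's sample-size factor: δ = d / √(1/n₁ + 1/n₂) = 0.41 / √(1/182 + 1/418) = 4.6167

δ ≈ 4.617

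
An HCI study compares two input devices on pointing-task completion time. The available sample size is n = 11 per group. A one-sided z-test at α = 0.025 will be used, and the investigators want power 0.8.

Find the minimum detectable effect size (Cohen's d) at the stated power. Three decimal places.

Need Φ(δ − 1.960) = 0.8, so δ = 1.960 + 0.842 = 2.802.
δ = d·√(n/2) ⇒ d = δ/√(n/2) = 2.802/√(11/2) = 1.1946.

d ≈ 1.195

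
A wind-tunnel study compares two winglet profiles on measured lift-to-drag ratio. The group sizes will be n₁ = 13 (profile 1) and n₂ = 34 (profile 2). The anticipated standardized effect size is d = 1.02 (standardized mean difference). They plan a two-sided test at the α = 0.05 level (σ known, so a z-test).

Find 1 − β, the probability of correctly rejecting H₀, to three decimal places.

Power ≈ 0.879

Noncentrality parameter: δ = d / √(1/n₁ + 1/n₂) = 1.02 / √(1/13 + 1/34) = 3.1280
Two-sided α = 0.05 → critical value z_{0.025} = 1.960.
Power = Φ(δ − 1.960) + Φ(−δ − 1.960) = Φ(1.168) + Φ(-5.088) = 0.8786 + 0.0000 = 0.8786.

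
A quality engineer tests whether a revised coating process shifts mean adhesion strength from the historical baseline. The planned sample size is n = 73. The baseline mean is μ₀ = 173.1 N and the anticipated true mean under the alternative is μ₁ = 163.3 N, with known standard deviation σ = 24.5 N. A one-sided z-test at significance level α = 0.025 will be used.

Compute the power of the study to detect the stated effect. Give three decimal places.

Standardized effect: d = |μ₁ − μ₀| / σ = |163.3 − 173.1| / 24.5 = 0.4000
Noncentrality parameter: δ = d·√n = 0.4000 × √73 = 3.4176
One-sided α = 0.025 → critical value z_{0.025} = 1.960.
Power = Φ(δ − 1.960) = Φ(1.458) = 0.9275.

Power ≈ 0.928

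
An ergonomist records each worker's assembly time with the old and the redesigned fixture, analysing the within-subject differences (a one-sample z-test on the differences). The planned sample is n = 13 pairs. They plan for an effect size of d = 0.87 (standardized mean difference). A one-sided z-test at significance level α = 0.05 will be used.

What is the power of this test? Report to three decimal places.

Noncentrality parameter: δ = d·√n = 0.87 × √13 = 3.1368
One-sided α = 0.05 → critical value z_{0.05} = 1.645.
Power = P(Z > 1.645 − δ) = Φ(1.492) = 0.9321.

Power ≈ 0.932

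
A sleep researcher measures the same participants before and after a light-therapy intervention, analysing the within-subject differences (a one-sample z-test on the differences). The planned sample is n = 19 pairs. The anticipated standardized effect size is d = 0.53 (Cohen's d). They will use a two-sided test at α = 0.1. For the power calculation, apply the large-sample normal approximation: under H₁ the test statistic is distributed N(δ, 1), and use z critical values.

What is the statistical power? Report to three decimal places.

Noncentrality parameter: δ = d·√n = 0.53 × √19 = 2.3102
Critical value for a two-sided test at α = 0.1: z_{α/2} = 1.645.
Power = Φ(δ − 1.645) + Φ(−δ − 1.645) = Φ(0.665) + Φ(-3.955) = 0.7471 + 0.0000 = 0.7471.

Power ≈ 0.747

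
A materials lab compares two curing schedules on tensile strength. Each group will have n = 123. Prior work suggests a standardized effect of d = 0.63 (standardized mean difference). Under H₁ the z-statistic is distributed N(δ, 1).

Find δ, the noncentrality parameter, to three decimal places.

δ ≈ 4.941

The noncentrality parameter scales effect size by the design's sample-size factor: δ = d·√(n/2) = 0.63 × √(123/2) = 4.9406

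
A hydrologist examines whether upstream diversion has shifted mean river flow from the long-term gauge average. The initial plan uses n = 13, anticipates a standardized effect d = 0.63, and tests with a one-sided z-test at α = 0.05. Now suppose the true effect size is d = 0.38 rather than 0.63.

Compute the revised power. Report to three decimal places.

Power ≈ 0.392

With d = 0.38: δ = d·√n = 0.38 × √13 = 1.3701. Critical value z_{0.05} = 1.645.
Revised power = P(Z > 1.645 − δ) = Φ(-0.275) = 0.3918.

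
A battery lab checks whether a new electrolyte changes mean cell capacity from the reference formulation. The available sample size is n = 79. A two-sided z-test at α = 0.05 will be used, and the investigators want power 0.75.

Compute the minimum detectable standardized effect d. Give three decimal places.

Need Φ(δ − 1.960) = 0.75, so δ = 1.960 + 0.674 = 2.634.
(The second rejection-region term Φ(−δ − z_{α/2}) is negligible and dropped.)
δ = d·√n ⇒ d = δ/√n = 2.634/√79 = 0.2964.

d ≈ 0.296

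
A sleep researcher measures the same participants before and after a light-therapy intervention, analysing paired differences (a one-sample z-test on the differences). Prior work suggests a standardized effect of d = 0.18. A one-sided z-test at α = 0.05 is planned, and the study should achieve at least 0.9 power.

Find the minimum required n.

n = 265

Set Φ(δ − 1.645) = 0.9; then δ − 1.645 = Φ⁻¹(0.9) = 1.282, giving δ = 2.926.
δ = d·√n ⇒ n = (δ/d)² = (2.926 / 0.18)² = 264.32.
Round up to the next whole unit.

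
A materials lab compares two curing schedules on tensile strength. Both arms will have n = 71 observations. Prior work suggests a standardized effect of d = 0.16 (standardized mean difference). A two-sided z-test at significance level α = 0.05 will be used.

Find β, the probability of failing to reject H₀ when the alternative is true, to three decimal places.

β ≈ 0.841

Noncentrality parameter: δ = d·√(n/2) = 0.16 × √(71/2) = 0.9533
Two-sided α = 0.05 → critical value z_{0.025} = 1.960.
Power = Φ(δ − 1.960) + Φ(−δ − 1.960) = Φ(-1.007) + Φ(-2.913) = 0.1571 + 0.0018 = 0.1588.
Type II error: β = 1 − power = 1 − 0.1588 = 0.8412.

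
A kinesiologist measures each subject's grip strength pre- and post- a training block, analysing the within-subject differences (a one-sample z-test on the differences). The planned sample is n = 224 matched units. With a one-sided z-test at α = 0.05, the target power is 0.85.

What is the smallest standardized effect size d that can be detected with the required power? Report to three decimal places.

d ≈ 0.179

Required noncentrality: δ = z_{0.05} + z_{0.15} = 1.645 + 1.036 = 2.681.
δ = d·√n ⇒ d = δ/√n = 2.681/√224 = 0.1792.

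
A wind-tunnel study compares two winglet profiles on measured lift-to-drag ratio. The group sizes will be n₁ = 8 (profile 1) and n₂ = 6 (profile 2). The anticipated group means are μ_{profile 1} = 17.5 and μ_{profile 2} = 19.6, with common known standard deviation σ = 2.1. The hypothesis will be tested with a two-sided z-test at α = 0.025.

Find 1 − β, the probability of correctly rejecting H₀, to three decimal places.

Standardized effect: d = |μ_{profile 1} − μ_{profile 2}| / σ = |17.5 − 19.6| / 2.1 = 1.0000
Noncentrality parameter: δ = d / √(1/n₁ + 1/n₂) = 1.0000 / √(1/8 + 1/6) = 1.8516
Two-sided α = 0.025 → critical value z_{0.0125} = 2.241.
Power = Φ(δ − 2.241) + Φ(−δ − 2.241) = Φ(-0.390) + Φ(-4.093) = 0.3484 + 0.0000 = 0.3484.

Power ≈ 0.348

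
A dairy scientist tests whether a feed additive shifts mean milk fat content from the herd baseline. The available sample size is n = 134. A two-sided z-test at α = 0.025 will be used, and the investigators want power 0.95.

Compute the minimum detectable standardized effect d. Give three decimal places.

d ≈ 0.336

Required noncentrality: δ = z_{0.0125} + z_{0.05} = 2.241 + 1.645 = 3.886.
(The second rejection-region term Φ(−δ − z_{α/2}) is negligible and dropped.)
δ = d·√n ⇒ d = δ/√n = 3.886/√134 = 0.3357.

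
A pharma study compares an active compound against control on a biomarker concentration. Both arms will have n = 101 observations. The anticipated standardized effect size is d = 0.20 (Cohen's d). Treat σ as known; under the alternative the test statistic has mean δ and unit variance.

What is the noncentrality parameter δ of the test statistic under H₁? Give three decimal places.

The noncentrality parameter scales effect size by the design's sample-size factor: δ = d·√(n/2) = 0.20 × √(101/2) = 1.4213

δ ≈ 1.421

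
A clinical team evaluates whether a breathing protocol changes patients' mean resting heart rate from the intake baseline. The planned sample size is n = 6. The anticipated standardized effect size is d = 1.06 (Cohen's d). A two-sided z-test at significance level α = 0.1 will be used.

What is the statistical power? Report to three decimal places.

Power ≈ 0.829

Noncentrality parameter: δ = d·√n = 1.06 × √6 = 2.5965
Two-sided α = 0.1 → critical value z_{0.05} = 1.645.
Power = Φ(δ − 1.645) + Φ(−δ − 1.645) = Φ(0.952) + Φ(-4.241) = 0.8294 + 0.0000 = 0.8294.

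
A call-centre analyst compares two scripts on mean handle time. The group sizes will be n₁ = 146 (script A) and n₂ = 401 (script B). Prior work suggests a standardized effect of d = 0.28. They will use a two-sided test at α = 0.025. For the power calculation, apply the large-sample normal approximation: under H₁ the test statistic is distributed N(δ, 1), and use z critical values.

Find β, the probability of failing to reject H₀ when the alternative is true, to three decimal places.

β ≈ 0.256

Noncentrality parameter: δ = d / √(1/n₁ + 1/n₂) = 0.28 / √(1/146 + 1/401) = 2.8968
Critical value for a two-sided test at α = 0.025: z_{α/2} = 2.241.
Power = Φ(δ − 2.241) + Φ(−δ − 2.241) = Φ(0.655) + Φ(-5.138) = 0.7439 + 0.0000 = 0.7439.
Type II error: β = 1 − power = 1 − 0.7439 = 0.2561.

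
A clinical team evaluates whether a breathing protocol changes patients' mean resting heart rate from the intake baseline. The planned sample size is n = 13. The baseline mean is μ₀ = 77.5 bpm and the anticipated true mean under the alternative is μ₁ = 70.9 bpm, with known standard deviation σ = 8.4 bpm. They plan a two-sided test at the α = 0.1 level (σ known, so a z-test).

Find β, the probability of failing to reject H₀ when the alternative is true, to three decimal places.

β ≈ 0.117

Standardized effect: d = |μ₁ − μ₀| / σ = |70.9 − 77.5| / 8.4 = 0.7857
Noncentrality parameter: δ = d·√n = 0.7857 × √13 = 2.8329
Two-sided α = 0.1 → critical value z_{0.05} = 1.645.
Power = Φ(δ − 1.645) + Φ(−δ − 1.645) = Φ(1.188) + Φ(-4.478) = 0.8826 + 0.0000 = 0.8826.
Type II error: β = 1 − power = 1 − 0.8826 = 0.1174.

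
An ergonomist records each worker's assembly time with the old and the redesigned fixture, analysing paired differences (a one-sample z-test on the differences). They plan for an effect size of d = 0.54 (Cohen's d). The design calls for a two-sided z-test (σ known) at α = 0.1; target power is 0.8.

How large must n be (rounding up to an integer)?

n = 22

For power 0.8 need Φ(δ − z_{0.05}) = 0.8, so δ = z_{0.05} + z_{0.20} = 1.645 + 0.842 = 2.486.
(For δ > 0 the lower-tail rejection region contributes negligibly to power, so the one-term inversion is standard.)
δ = d·√n ⇒ n = (δ/d)² = (2.486 / 0.54)² = 21.20.
Round up to the next whole unit.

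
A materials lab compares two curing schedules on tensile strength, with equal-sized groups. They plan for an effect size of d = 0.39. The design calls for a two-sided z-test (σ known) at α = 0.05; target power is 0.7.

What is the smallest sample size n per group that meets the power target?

Set Φ(δ − 1.960) = 0.7; then δ − 1.960 = Φ⁻¹(0.7) = 0.524, giving δ = 2.484.
(The Φ(−δ − z_{α/2}) term is vanishingly small for δ > 0 and is dropped in the standard sample-size formula.)
δ = d·√(n/2) ⇒ n = 2(δ/d)² = 2 × (2.484 / 0.39)² = 81.16.
Round up to the next whole unit.

n = 82 per group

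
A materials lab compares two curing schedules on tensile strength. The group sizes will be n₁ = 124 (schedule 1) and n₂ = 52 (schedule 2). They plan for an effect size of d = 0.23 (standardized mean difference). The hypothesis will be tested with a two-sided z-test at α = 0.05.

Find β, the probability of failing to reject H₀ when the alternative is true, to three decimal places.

β ≈ 0.715

Noncentrality parameter: δ = d / √(1/n₁ + 1/n₂) = 0.23 / √(1/124 + 1/52) = 1.3921
Two-sided α = 0.05 → critical value z_{0.025} = 1.960.
Power = Φ(δ − 1.960) + Φ(−δ − 1.960) = Φ(-0.568) + Φ(-3.352) = 0.2851 + 0.0004 = 0.2855.
Type II error: β = 1 − power = 1 − 0.2855 = 0.7145.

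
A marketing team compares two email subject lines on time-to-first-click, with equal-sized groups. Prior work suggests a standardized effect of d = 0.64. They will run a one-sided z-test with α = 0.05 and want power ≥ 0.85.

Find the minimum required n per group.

For power 0.85 need Φ(δ − z_{0.05}) = 0.85, so δ = z_{0.05} + z_{0.15} = 1.645 + 1.036 = 2.681.
δ = d·√(n/2) ⇒ n = 2(δ/d)² = 2 × (2.681 / 0.64)² = 35.10.
Round up to the next whole unit.

n = 36 per group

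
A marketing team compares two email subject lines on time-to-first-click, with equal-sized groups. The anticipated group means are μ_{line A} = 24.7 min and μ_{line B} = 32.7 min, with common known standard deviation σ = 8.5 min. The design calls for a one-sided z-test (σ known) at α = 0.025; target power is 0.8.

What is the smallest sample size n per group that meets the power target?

Standardized effect: d = |μ_{line A} − μ_{line B}| / σ = |24.7 − 32.7| / 8.5 = 0.9412
For power 0.8 need Φ(δ − z_{0.025}) = 0.8, so δ = z_{0.025} + z_{0.20} = 1.960 + 0.842 = 2.802.
δ = d·√(n/2) ⇒ n = 2(δ/d)² = 2 × (2.802 / 0.9412)² = 17.72.
Rounding up, n = 18 per group.

n = 18 per group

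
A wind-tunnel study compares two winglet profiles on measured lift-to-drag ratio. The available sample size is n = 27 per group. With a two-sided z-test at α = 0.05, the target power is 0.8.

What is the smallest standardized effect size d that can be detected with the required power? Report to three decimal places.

Required noncentrality: δ = z_{0.025} + z_{0.20} = 1.960 + 0.842 = 2.802.
(The second rejection-region term Φ(−δ − z_{α/2}) is negligible and dropped.)
δ = d·√(n/2) ⇒ d = δ/√(n/2) = 2.802/√(27/2) = 0.7625.

d ≈ 0.762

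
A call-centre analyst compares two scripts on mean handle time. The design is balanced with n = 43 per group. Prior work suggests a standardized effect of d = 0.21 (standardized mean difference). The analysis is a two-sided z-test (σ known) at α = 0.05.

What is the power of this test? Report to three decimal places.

Noncentrality parameter: δ = d·√(n/2) = 0.21 × √(43/2) = 0.9737
Critical value for a two-sided test at α = 0.05: z_{α/2} = 1.960.
Power = Φ(δ − 1.960) + Φ(−δ − 1.960) = Φ(-0.986) + Φ(-2.934) = 0.1620 + 0.0017 = 0.1637.

Power ≈ 0.164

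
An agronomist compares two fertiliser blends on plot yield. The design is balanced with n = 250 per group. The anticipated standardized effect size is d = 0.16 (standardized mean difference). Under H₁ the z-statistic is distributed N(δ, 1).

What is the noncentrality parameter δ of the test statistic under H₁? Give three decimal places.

The noncentrality parameter scales effect size by the design's sample-size factor: δ = d·√(n/2) = 0.16 × √(250/2) = 1.7889

δ ≈ 1.789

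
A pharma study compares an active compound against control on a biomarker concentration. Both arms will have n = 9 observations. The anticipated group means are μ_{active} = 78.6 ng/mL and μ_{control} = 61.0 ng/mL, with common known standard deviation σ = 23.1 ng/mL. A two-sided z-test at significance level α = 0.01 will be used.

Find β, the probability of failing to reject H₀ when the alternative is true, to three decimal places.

β ≈ 0.831

Standardized effect: d = |μ_{active} − μ_{control}| / σ = |78.6 − 61.0| / 23.1 = 0.7619
Noncentrality parameter: δ = d·√(n/2) = 0.7619 × √(9/2) = 1.6162
Critical value for a two-sided test at α = 0.01: z_{α/2} = 2.576.
Power = Φ(δ − 2.576) + Φ(−δ − 2.576) = Φ(-0.960) + Φ(-4.192) = 0.1686 + 0.0000 = 0.1686.
Type II error: β = 1 − power = 1 − 0.1686 = 0.8314.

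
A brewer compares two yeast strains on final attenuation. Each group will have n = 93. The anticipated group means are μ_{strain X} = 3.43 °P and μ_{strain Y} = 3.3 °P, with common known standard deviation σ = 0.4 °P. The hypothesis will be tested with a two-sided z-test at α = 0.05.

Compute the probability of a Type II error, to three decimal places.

Standardized effect: d = |μ_{strain X} − μ_{strain Y}| / σ = |3.43 − 3.3| / 0.4 = 0.3250
Noncentrality parameter: δ = d·√(n/2) = 0.3250 × √(93/2) = 2.2162
Two-sided α = 0.05 → critical value z_{0.025} = 1.960.
Power = Φ(δ − 1.960) + Φ(−δ − 1.960) = Φ(0.256) + Φ(-4.176) = 0.6011 + 0.0000 = 0.6011.
Type II error: β = 1 − power = 1 − 0.6011 = 0.3989.

β ≈ 0.399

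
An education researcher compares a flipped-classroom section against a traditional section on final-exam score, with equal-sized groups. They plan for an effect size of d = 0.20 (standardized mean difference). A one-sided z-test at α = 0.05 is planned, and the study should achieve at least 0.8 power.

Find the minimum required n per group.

Set Φ(δ − 1.645) = 0.8; then δ − 1.645 = Φ⁻¹(0.8) = 0.842, giving δ = 2.486.
δ = d·√(n/2) ⇒ n = 2(δ/d)² = 2 × (2.486 / 0.20)² = 309.13.
Rounding up, n = 310 per group.

n = 310 per group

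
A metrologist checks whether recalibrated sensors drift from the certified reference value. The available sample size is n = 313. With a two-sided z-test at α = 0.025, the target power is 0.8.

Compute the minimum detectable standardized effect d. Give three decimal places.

Required noncentrality: δ = z_{0.0125} + z_{0.20} = 2.241 + 0.842 = 3.083.
(The second rejection-region term Φ(−δ − z_{α/2}) is negligible and dropped.)
δ = d·√n ⇒ d = δ/√n = 3.083/√313 = 0.1743.

d ≈ 0.174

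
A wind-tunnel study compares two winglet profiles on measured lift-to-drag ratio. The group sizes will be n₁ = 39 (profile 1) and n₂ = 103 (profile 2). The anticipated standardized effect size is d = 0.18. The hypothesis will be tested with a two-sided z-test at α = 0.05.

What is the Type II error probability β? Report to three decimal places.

Noncentrality parameter: λ = d / √(1/n₁ + 1/n₂) = 0.18 / √(1/39 + 1/103) = 0.9574
Two-sided α = 0.05 → critical value z_{0.025} = 1.960.
Power = Φ(λ − 1.960) + Φ(−λ − 1.960) = Φ(-1.003) + Φ(-2.917) = 0.1580 + 0.0018 = 0.1598.
Type II error: β = 1 − power = 1 − 0.1598 = 0.8402.

β ≈ 0.840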